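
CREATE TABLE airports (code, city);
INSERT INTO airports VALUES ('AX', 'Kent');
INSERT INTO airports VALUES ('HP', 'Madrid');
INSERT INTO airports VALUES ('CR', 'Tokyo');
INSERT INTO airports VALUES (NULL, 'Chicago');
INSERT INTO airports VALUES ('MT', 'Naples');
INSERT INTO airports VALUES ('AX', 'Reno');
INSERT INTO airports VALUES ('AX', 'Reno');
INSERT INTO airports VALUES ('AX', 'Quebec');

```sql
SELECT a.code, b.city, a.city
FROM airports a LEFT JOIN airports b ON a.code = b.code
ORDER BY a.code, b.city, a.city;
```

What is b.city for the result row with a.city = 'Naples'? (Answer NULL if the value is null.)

Naples

LEFT JOIN keeps every row from `airports a`; unmatched rows get NULL for `airports b`'s columns.
Matching on a.code = b.code. A NULL in a compared column never satisfies the condition.
Matched pairs: 19; unmatched a rows kept: 1.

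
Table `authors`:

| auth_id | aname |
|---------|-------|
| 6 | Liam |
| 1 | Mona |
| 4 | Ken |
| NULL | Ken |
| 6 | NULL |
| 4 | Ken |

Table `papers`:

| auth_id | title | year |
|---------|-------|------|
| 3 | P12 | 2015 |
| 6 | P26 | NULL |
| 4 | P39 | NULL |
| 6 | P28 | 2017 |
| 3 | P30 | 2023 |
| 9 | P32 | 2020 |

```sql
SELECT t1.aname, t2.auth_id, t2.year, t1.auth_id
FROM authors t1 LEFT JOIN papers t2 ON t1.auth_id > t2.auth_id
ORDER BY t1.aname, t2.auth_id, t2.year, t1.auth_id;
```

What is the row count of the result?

LEFT JOIN keeps every row from `authors`; unmatched rows get NULL for `papers`'s columns.
Matching on t1.auth_id > t2.auth_id. A NULL in a compared column never satisfies the condition.
- auth_id=6: 3 matching t2 row(s), so 3 row(s) emitted.
- auth_id=1: no t2 row matches, row kept with t2 columns NULL.
- auth_id=4: 2 matching t2 row(s), so 2 row(s) emitted.
- auth_id=NULL: no t2 row matches, row kept with t2 columns NULL.
- auth_id=6: 3 matching t2 row(s), so 3 row(s) emitted.
- auth_id=4: 2 matching t2 row(s), so 2 row(s) emitted.
Total: 10 matched + 2 padded = 12 rows.

12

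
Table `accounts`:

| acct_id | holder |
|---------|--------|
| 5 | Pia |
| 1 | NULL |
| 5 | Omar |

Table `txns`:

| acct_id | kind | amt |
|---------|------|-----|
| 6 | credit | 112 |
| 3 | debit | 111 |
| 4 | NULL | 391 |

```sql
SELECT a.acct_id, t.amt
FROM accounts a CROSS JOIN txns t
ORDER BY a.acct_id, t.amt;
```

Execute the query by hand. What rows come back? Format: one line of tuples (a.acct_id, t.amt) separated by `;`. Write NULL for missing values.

CROSS JOIN pairs every row of `accounts` with every row of `txns`: 3 × 3 = 9 rows.
After projecting and ordering:
a.acct_id | t.amt
1 | 111
1 | 112
1 | 391
5 | 111
5 | 111
5 | 112
5 | 112
5 | 391
5 | 391

(1, 111); (1, 112); (1, 391); (5, 111); (5, 111); (5, 112); (5, 112); (5, 391); (5, 391)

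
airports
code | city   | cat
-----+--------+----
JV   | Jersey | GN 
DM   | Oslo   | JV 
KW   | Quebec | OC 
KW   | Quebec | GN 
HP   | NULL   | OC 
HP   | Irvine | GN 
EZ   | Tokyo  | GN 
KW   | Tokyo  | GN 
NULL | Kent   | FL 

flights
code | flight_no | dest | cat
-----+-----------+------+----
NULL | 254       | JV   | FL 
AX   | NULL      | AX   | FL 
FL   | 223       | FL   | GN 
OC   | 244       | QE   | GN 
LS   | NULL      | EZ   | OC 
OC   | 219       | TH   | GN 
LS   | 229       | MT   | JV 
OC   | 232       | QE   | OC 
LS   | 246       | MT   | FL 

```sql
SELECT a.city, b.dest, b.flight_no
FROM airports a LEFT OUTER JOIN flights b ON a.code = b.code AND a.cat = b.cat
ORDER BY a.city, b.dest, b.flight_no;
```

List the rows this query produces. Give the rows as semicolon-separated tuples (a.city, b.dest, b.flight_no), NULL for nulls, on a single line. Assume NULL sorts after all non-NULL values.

LEFT JOIN keeps every row from `airports`; unmatched rows get NULL for `flights`'s columns.
Matching on a.code = b.code AND a.cat = b.cat. A NULL in a compared column never satisfies the condition.
- code=JV, cat=GN: no b row matches, row kept with b columns NULL.
- code=DM, cat=JV: no b row matches, row kept with b columns NULL.
- code=KW, cat=OC: no b row matches, row kept with b columns NULL.
- code=KW, cat=GN: no b row matches, row kept with b columns NULL.
- code=HP, cat=OC: no b row matches, row kept with b columns NULL.
- code=HP, cat=GN: no b row matches, row kept with b columns NULL.
- code=EZ, cat=GN: no b row matches, row kept with b columns NULL.
- code=KW, cat=GN: no b row matches, row kept with b columns NULL.
- code=NULL, cat=FL: no b row matches, row kept with b columns NULL.
After projecting and ordering:
a.city | b.dest | b.flight_no
Irvine | NULL | NULL
Jersey | NULL | NULL
Kent | NULL | NULL
Oslo | NULL | NULL
Quebec | NULL | NULL
Quebec | NULL | NULL
Tokyo | NULL | NULL
Tokyo | NULL | NULL
NULL | NULL | NULL

(Irvine, NULL, NULL); (Jersey, NULL, NULL); (Kent, NULL, NULL); (Oslo, NULL, NULL); (Quebec, NULL, NULL); (Quebec, NULL, NULL); (Tokyo, NULL, NULL); (Tokyo, NULL, NULL); (NULL, NULL, NULL)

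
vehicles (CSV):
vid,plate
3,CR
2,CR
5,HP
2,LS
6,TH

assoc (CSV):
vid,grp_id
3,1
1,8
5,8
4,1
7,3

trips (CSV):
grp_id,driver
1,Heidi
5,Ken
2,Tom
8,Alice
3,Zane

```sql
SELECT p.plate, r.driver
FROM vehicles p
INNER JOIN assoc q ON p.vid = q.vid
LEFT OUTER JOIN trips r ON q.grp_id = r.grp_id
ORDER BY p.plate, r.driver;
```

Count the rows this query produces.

Step 1 — p INNER JOIN q on vid → 2 row(s).
Then LEFT JOIN `trips r` on grp_id: each of those 2 rows is kept; rows whose q.grp_id has no match in r get NULL for r's columns.
Result: 2 row(s).

2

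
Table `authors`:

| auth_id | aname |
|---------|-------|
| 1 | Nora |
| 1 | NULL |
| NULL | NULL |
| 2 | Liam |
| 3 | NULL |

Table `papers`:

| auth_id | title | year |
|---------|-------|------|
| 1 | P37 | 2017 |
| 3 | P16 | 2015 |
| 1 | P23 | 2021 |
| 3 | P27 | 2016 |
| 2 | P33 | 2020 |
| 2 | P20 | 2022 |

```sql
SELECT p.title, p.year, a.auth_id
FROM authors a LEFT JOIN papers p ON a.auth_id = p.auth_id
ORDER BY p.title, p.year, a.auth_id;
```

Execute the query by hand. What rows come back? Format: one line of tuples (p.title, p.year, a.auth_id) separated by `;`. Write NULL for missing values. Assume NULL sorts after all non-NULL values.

LEFT JOIN keeps every row from `authors`; unmatched rows get NULL for `papers`'s columns.
Matching on a.auth_id = p.auth_id. A NULL in a compared column never satisfies the condition.
- auth_id=1: 2 matching p row(s), so 2 row(s) emitted.
- auth_id=1: 2 matching p row(s), so 2 row(s) emitted.
- auth_id=NULL: no p row matches, row kept with p columns NULL.
- auth_id=2: 2 matching p row(s), so 2 row(s) emitted.
- auth_id=3: 2 matching p row(s), so 2 row(s) emitted.
After projecting and ordering:
p.title | p.year | a.auth_id
P16 | 2015 | 3
P20 | 2022 | 2
P23 | 2021 | 1
P23 | 2021 | 1
P27 | 2016 | 3
P33 | 2020 | 2
P37 | 2017 | 1
P37 | 2017 | 1
NULL | NULL | NULL

(P16, 2015, 3); (P20, 2022, 2); (P23, 2021, 1); (P23, 2021, 1); (P27, 2016, 3); (P33, 2020, 2); (P37, 2017, 1); (P37, 2017, 1); (NULL, NULL, NULL)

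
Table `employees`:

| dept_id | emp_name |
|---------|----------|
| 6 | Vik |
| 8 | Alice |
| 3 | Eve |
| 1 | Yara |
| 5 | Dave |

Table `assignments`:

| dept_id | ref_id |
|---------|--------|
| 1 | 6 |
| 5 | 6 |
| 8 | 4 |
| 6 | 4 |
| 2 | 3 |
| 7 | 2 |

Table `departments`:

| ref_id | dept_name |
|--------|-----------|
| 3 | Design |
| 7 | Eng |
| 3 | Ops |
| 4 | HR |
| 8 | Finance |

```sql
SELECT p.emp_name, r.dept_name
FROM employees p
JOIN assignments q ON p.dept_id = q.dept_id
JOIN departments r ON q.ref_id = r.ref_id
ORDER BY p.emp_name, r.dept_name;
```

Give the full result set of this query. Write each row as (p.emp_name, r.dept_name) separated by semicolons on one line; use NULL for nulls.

Step 1 — p INNER JOIN q on dept_id → 4 row(s).
Then INNER JOIN `departments r` on ref_id: keep only rows whose q.ref_id appears in r.

(Alice, HR); (Vik, HR)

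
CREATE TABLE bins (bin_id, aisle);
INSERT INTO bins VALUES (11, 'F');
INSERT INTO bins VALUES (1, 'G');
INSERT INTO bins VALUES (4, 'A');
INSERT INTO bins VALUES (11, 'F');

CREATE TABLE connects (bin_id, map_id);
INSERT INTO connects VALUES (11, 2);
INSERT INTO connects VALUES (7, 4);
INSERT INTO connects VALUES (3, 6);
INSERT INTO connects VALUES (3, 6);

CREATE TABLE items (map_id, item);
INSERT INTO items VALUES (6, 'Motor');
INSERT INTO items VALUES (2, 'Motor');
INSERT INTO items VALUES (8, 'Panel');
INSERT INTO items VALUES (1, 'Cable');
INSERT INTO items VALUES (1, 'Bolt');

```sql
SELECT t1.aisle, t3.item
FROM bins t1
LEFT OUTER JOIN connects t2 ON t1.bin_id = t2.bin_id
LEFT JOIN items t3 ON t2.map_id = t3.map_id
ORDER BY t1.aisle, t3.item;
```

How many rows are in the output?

4

Step 1 — t1 LEFT JOIN t2 on bin_id → 4 row(s).
Then LEFT JOIN `items t3` on map_id: each of those 4 rows is kept; rows whose t2.map_id has no match in t3 get NULL for t3's columns.
Result: 4 row(s).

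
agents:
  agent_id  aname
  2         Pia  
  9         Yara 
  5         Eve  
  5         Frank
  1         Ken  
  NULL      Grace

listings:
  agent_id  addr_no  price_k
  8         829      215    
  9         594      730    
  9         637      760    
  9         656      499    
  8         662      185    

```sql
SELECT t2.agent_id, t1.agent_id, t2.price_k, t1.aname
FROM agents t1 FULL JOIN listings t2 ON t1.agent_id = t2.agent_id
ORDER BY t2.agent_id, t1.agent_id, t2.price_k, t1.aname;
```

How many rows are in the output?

10

FULL OUTER JOIN keeps every row from both sides; unmatched rows get NULL for the other side's columns.
Matching on t1.agent_id = t2.agent_id. A NULL in a compared column never satisfies the condition.
Matched pairs: 3; unmatched t1 rows kept: 5; unmatched t2 rows kept: 2.
Total: 3 matched + 7 padded = 10 rows.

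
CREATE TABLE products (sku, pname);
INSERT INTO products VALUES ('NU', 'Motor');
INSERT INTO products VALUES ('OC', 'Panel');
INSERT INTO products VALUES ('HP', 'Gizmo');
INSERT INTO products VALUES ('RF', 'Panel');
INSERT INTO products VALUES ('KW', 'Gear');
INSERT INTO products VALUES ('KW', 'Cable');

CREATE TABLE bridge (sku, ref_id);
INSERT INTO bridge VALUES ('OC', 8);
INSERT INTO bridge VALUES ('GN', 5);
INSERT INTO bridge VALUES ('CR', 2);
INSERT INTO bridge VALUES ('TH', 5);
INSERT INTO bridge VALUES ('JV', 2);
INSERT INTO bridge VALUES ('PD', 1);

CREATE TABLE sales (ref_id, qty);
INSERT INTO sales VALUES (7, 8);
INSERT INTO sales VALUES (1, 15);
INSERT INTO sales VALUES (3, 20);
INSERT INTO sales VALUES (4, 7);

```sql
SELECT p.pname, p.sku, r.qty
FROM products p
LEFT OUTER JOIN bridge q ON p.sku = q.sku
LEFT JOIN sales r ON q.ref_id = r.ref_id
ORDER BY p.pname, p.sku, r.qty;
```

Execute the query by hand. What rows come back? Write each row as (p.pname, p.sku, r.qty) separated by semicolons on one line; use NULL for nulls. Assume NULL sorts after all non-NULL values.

(Cable, KW, NULL); (Gear, KW, NULL); (Gizmo, HP, NULL); (Motor, NU, NULL); (Panel, OC, NULL); (Panel, RF, NULL)

Evaluate left to right. First `products p LEFT JOIN bridge q` on sku: 6 row(s).
Then LEFT JOIN `sales r` on ref_id: each of those 6 rows is kept; rows whose q.ref_id has no match in r get NULL for r's columns.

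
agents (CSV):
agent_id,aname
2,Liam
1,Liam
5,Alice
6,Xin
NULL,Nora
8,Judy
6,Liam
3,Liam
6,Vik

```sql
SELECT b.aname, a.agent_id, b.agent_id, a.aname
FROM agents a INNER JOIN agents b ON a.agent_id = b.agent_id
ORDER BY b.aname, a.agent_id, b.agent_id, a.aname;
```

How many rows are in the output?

14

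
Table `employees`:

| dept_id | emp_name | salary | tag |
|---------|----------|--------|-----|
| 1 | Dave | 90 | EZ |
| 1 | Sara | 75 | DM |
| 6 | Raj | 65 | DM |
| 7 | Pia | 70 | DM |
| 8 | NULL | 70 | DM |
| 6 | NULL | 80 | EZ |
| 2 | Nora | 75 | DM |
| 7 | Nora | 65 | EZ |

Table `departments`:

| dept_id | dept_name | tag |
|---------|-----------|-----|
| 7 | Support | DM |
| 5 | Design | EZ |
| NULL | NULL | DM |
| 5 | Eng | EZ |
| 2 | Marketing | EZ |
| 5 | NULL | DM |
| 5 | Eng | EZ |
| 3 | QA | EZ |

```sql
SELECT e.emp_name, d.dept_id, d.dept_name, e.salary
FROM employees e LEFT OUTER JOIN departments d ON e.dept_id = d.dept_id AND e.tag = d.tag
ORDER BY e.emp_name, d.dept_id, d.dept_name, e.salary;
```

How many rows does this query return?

LEFT JOIN keeps every row from `employees`; unmatched rows get NULL for `departments`'s columns.
Matching on e.dept_id = d.dept_id AND e.tag = d.tag. A NULL in a compared column never satisfies the condition.
- e[0] dept_id=1, tag=EZ → no match; kept with NULLs on the d side.
- e[1] dept_id=1, tag=DM → no match; kept with NULLs on the d side.
- e[2] dept_id=6, tag=DM → no match; kept with NULLs on the d side.
- e[3] dept_id=7, tag=DM → 1 match(es) in d → 1 row(s).
- e[4] dept_id=8, tag=DM → no match; kept with NULLs on the d side.
- e[5] dept_id=6, tag=EZ → no match; kept with NULLs on the d side.
- e[6] dept_id=2, tag=DM → no match; kept with NULLs on the d side.
- e[7] dept_id=7, tag=EZ → no match; kept with NULLs on the d side.
Total: 1 matched + 7 padded = 8 rows.

8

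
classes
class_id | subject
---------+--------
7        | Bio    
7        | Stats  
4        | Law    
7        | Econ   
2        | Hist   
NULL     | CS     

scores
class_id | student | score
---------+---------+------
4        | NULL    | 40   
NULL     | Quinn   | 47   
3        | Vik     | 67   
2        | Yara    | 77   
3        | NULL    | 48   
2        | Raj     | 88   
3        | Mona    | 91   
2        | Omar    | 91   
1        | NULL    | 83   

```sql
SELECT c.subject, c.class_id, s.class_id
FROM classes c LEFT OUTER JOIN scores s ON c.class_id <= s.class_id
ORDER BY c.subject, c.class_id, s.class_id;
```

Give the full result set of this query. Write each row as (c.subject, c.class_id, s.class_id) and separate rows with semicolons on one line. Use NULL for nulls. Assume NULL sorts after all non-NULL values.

LEFT JOIN keeps every row from `classes`; unmatched rows get NULL for `scores`'s columns.
Matching on c.class_id <= s.class_id. A NULL in a compared column never satisfies the condition.
Matched pairs: 8; unmatched c rows kept: 4.

(Bio, 7, NULL); (CS, NULL, NULL); (Econ, 7, NULL); (Hist, 2, 2); (Hist, 2, 2); (Hist, 2, 2); (Hist, 2, 3); (Hist, 2, 3); (Hist, 2, 3); (Hist, 2, 4); (Law, 4, 4); (Stats, 7, NULL)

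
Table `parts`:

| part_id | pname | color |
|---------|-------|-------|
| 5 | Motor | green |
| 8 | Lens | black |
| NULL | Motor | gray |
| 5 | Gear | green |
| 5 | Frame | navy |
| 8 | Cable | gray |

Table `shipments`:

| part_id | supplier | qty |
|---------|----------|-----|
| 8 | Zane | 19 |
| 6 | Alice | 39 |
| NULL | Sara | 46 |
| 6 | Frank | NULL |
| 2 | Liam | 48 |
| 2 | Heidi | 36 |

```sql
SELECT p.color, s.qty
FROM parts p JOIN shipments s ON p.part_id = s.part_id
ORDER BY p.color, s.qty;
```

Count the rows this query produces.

2

INNER JOIN keeps only pairs where the ON condition holds.
Matching on p.part_id = s.part_id. A NULL in a compared column never satisfies the condition.
- p[0] part_id=5 → no match; dropped.
- p[1] part_id=8 → 1 match(es) in s → 1 row(s).
- p[2] part_id=NULL → no match; dropped.
- p[3] part_id=5 → no match; dropped.
- p[4] part_id=5 → no match; dropped.
- p[5] part_id=8 → 1 match(es) in s → 1 row(s).
Total: 2 rows.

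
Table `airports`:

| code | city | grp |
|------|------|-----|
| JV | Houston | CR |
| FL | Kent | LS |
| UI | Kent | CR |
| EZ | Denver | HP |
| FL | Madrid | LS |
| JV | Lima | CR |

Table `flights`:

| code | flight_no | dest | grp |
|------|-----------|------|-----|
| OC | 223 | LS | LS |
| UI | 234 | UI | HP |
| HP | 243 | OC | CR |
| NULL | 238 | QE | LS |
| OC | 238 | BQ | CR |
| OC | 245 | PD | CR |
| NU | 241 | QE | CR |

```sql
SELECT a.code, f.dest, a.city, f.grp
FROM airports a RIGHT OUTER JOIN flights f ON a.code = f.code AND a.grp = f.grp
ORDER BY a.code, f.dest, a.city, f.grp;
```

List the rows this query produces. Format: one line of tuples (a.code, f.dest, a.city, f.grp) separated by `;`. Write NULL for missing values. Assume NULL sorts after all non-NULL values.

(NULL, BQ, NULL, CR); (NULL, LS, NULL, LS); (NULL, OC, NULL, CR); (NULL, PD, NULL, CR); (NULL, QE, NULL, CR); (NULL, QE, NULL, LS); (NULL, UI, NULL, HP)

RIGHT JOIN keeps every row from `flights`; unmatched rows get NULL for `airports`'s columns.
Matching on a.code = f.code AND a.grp = f.grp. A NULL in a compared column never satisfies the condition.
Matched pairs: 0; unmatched f rows kept: 7.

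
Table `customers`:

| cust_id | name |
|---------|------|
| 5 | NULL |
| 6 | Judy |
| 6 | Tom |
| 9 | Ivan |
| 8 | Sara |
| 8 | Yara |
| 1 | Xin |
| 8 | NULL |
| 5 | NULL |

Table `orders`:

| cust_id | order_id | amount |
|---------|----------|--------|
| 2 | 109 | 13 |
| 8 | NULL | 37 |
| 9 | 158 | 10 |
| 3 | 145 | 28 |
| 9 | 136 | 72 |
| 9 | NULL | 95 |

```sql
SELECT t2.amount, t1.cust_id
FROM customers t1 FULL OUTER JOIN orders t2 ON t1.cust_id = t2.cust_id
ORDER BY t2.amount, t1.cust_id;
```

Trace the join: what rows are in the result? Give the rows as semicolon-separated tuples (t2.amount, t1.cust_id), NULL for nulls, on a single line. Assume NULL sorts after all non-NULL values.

FULL OUTER JOIN keeps every row from both sides; unmatched rows get NULL for the other side's columns.
Matching on t1.cust_id = t2.cust_id.
- t1[0] cust_id=5 → no match; kept with NULLs on the t2 side.
- t1[1] cust_id=6 → no match; kept with NULLs on the t2 side.
- t1[2] cust_id=6 → no match; kept with NULLs on the t2 side.
- t1[3] cust_id=9 → 3 match(es) in t2 → 3 row(s).
- t1[4] cust_id=8 → 1 match(es) in t2 → 1 row(s).
- t1[5] cust_id=8 → 1 match(es) in t2 → 1 row(s).
- t1[6] cust_id=1 → no match; kept with NULLs on the t2 side.
- t1[7] cust_id=8 → 1 match(es) in t2 → 1 row(s).
- t1[8] cust_id=5 → no match; kept with NULLs on the t2 side.
- 2 t2 row(s) had no t1 match → kept, t1 columns NULL.

(10, 9); (13, NULL); (28, NULL); (37, 8); (37, 8); (37, 8); (72, 9); (95, 9); (NULL, 1); (NULL, 5); (NULL, 5); (NULL, 6); (NULL, 6)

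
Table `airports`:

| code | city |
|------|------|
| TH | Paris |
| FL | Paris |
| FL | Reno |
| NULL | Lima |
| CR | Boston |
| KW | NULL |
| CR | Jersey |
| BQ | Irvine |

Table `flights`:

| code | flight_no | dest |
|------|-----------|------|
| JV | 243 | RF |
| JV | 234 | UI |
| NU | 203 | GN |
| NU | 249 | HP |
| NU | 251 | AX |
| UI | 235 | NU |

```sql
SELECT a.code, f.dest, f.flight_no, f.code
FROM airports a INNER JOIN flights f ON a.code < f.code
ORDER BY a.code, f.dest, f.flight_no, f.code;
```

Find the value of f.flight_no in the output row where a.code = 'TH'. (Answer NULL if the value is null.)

INNER JOIN keeps only pairs where the ON condition holds.
Matching on a.code < f.code. A NULL in a compared column never satisfies the condition.
Matched pairs: 35.

235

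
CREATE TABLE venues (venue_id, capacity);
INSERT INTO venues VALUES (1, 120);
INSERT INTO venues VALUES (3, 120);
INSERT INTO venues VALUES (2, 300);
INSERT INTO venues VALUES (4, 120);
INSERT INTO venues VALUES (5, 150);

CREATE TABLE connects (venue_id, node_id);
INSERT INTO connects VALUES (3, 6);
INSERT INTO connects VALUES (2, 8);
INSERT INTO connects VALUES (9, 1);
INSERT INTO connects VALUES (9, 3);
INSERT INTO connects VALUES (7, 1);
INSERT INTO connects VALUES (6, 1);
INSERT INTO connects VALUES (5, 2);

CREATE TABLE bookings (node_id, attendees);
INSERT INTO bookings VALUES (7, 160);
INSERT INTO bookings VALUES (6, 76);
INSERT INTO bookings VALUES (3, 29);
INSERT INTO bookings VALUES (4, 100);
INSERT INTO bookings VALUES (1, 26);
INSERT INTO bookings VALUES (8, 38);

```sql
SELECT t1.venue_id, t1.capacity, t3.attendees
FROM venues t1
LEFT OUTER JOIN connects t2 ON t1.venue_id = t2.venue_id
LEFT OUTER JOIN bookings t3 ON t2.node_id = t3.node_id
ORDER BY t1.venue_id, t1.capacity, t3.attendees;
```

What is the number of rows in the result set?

5

Evaluate left to right. First `venues t1 LEFT JOIN connects t2` on venue_id: 5 row(s).
Then LEFT JOIN `bookings t3` on node_id: each of those 5 rows is kept; rows whose t2.node_id has no match in t3 get NULL for t3's columns.
Result: 5 row(s).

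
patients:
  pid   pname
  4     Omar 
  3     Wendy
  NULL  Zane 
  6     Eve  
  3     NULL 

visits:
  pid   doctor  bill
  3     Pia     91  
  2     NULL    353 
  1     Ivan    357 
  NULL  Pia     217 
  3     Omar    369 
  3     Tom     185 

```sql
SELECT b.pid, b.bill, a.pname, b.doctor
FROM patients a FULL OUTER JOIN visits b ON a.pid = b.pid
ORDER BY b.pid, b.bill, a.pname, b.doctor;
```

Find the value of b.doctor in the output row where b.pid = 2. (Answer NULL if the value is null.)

NULL

FULL OUTER JOIN keeps every row from both sides; unmatched rows get NULL for the other side's columns.
Matching on a.pid = b.pid. A NULL in a compared column never satisfies the condition.
Matched pairs: 6; unmatched a rows kept: 3; unmatched b rows kept: 3.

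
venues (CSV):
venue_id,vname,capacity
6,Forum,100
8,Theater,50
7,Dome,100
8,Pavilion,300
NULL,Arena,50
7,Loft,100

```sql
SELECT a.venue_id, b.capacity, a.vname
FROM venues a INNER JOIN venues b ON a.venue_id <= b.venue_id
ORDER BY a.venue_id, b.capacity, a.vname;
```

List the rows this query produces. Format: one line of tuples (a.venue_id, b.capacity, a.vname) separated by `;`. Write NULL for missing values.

INNER JOIN keeps only pairs where the ON condition holds.
Matching on a.venue_id <= b.venue_id. A NULL in a compared column never satisfies the condition.
Matched pairs: 17.

(6, 50, Forum); (6, 100, Forum); (6, 100, Forum); (6, 100, Forum); (6, 300, Forum); (7, 50, Dome); (7, 50, Loft); (7, 100, Dome); (7, 100, Dome); (7, 100, Loft); (7, 100, Loft); (7, 300, Dome); (7, 300, Loft); (8, 50, Pavilion); (8, 50, Theater); (8, 300, Pavilion); (8, 300, Theater)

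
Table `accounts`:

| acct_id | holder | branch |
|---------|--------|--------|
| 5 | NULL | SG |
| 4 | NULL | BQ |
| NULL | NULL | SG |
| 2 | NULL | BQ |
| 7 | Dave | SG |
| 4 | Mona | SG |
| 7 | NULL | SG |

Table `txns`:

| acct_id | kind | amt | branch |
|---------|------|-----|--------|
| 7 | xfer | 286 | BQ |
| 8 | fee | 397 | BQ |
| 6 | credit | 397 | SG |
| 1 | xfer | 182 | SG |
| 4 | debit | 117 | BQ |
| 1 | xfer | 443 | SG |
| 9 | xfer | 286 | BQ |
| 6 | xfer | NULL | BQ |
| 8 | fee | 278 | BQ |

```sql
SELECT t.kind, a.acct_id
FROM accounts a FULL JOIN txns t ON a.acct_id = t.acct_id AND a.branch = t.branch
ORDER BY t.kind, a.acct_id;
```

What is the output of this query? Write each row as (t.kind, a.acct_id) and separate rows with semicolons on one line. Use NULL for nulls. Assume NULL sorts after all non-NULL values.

FULL OUTER JOIN keeps every row from both sides; unmatched rows get NULL for the other side's columns.
Matching on a.acct_id = t.acct_id AND a.branch = t.branch. A NULL in a compared column never satisfies the condition.
- a[0] acct_id=5, branch=SG → no match; kept with NULLs on the t side.
- a[1] acct_id=4, branch=BQ → 1 match(es) in t → 1 row(s).
- a[2] acct_id=NULL, branch=SG → no match; kept with NULLs on the t side.
- a[3] acct_id=2, branch=BQ → no match; kept with NULLs on the t side.
- a[4] acct_id=7, branch=SG → no match; kept with NULLs on the t side.
- a[5] acct_id=4, branch=SG → no match; kept with NULLs on the t side.
- a[6] acct_id=7, branch=SG → no match; kept with NULLs on the t side.
- plus 8 unmatched t row(s), each kept with NULL a columns.

(credit, NULL); (debit, 4); (fee, NULL); (fee, NULL); (xfer, NULL); (xfer, NULL); (xfer, NULL); (xfer, NULL); (xfer, NULL); (NULL, 2); (NULL, 4); (NULL, 5); (NULL, 7); (NULL, 7); (NULL, NULL)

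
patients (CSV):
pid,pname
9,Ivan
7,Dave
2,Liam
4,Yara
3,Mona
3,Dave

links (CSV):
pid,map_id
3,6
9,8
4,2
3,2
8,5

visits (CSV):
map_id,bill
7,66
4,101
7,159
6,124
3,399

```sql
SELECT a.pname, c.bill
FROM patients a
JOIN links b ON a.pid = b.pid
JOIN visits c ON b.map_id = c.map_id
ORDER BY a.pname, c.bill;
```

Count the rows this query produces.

Evaluate left to right. First `patients a INNER JOIN links b` on pid: 6 row(s).
Then INNER JOIN `visits c` on map_id: keep only rows whose b.map_id appears in c.
Result: 2 row(s).

2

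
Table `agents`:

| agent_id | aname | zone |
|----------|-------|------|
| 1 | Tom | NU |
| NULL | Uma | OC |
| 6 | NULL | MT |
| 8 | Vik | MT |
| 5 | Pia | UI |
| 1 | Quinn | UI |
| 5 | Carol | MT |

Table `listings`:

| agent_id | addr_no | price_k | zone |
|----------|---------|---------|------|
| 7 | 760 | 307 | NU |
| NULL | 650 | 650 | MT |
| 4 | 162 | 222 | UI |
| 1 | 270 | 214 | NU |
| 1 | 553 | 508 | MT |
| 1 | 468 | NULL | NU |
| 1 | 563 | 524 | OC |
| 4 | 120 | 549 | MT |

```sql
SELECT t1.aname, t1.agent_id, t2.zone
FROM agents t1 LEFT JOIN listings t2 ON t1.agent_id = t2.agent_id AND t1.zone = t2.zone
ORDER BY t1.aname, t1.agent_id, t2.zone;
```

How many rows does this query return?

8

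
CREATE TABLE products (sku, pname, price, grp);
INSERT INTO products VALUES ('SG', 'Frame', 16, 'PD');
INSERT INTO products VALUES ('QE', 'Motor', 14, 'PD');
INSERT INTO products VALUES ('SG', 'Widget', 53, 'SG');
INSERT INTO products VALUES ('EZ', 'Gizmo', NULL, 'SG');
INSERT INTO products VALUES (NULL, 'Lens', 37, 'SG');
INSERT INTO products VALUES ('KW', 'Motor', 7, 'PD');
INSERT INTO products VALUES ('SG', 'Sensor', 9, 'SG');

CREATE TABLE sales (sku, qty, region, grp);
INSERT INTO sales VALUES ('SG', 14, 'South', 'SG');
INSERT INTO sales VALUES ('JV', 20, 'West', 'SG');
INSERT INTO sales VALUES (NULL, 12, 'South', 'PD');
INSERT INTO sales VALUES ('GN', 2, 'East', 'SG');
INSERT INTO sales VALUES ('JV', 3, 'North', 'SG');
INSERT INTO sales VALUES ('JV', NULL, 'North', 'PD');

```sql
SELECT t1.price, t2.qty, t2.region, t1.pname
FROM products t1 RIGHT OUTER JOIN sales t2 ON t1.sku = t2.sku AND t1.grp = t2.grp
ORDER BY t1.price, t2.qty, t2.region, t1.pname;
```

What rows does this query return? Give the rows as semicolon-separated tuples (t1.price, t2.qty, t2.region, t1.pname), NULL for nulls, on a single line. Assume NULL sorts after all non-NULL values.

(9, 14, South, Sensor); (53, 14, South, Widget); (NULL, 2, East, NULL); (NULL, 3, North, NULL); (NULL, 12, South, NULL); (NULL, 20, West, NULL); (NULL, NULL, North, NULL)

RIGHT JOIN keeps every row from `sales`; unmatched rows get NULL for `products`'s columns.
Matching on t1.sku = t2.sku AND t1.grp = t2.grp. A NULL in a compared column never satisfies the condition.
- sku=SG, grp=PD: no matching t2 row.
- sku=QE, grp=PD: no matching t2 row.
- sku=SG, grp=SG: 1 matching t2 row(s), so 1 row(s) emitted.
- sku=EZ, grp=SG: no matching t2 row.
- sku=NULL, grp=SG: no matching t2 row.
- sku=KW, grp=PD: no matching t2 row.
- sku=SG, grp=SG: 1 matching t2 row(s), so 1 row(s) emitted.
- 5 row(s) from t2 found no t1 partner → padded with NULL.
After projecting and ordering:
t1.price | t2.qty | t2.region | t1.pname
9 | 14 | South | Sensor
53 | 14 | South | Widget
NULL | 2 | East | NULL
NULL | 3 | North | NULL
NULL | 12 | South | NULL
NULL | 20 | West | NULL
NULL | NULL | North | NULL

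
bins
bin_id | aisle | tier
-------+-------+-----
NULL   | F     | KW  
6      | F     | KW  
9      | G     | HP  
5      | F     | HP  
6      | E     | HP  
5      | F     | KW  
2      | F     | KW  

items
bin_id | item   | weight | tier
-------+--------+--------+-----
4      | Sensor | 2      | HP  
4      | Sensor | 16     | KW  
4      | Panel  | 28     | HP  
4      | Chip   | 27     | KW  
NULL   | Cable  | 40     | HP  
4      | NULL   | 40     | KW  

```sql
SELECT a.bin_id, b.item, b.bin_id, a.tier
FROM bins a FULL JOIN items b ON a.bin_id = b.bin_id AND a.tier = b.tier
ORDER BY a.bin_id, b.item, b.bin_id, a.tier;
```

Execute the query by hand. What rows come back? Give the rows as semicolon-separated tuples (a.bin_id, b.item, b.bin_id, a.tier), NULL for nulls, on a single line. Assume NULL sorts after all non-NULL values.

(2, NULL, NULL, KW); (5, NULL, NULL, HP); (5, NULL, NULL, KW); (6, NULL, NULL, HP); (6, NULL, NULL, KW); (9, NULL, NULL, HP); (NULL, Cable, NULL, NULL); (NULL, Chip, 4, NULL); (NULL, Panel, 4, NULL); (NULL, Sensor, 4, NULL); (NULL, Sensor, 4, NULL); (NULL, NULL, 4, NULL); (NULL, NULL, NULL, KW)

FULL OUTER JOIN keeps every row from both sides; unmatched rows get NULL for the other side's columns.
Matching on a.bin_id = b.bin_id AND a.tier = b.tier. A NULL in a compared column never satisfies the condition.
Matched pairs: 0; unmatched a rows kept: 7; unmatched b rows kept: 6.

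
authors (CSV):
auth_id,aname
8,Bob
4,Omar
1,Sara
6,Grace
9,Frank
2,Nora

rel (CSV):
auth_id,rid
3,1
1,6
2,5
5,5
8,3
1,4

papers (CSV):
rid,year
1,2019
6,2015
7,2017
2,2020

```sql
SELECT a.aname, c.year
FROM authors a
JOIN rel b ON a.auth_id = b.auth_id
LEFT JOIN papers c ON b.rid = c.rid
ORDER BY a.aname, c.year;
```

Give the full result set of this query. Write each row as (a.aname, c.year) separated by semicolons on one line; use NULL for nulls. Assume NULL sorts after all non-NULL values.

(Bob, NULL); (Nora, NULL); (Sara, 2015); (Sara, NULL)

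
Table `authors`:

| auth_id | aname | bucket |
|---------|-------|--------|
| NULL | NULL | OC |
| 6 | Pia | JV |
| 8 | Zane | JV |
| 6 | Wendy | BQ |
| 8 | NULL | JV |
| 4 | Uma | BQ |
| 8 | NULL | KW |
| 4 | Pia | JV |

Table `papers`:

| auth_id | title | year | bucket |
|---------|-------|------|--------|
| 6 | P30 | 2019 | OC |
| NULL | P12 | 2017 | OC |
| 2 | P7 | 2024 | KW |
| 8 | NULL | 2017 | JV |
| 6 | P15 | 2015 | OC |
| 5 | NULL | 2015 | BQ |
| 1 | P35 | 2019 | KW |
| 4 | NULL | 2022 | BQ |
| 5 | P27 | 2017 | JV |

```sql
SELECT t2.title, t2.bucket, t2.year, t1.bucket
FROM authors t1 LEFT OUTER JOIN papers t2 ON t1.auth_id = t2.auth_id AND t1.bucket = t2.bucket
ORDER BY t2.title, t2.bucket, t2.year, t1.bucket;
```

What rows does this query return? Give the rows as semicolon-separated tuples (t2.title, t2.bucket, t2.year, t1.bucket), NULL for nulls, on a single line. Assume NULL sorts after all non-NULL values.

(NULL, BQ, 2022, BQ); (NULL, JV, 2017, JV); (NULL, JV, 2017, JV); (NULL, NULL, NULL, BQ); (NULL, NULL, NULL, JV); (NULL, NULL, NULL, JV); (NULL, NULL, NULL, KW); (NULL, NULL, NULL, OC)

LEFT JOIN keeps every row from `authors`; unmatched rows get NULL for `papers`'s columns.
Matching on t1.auth_id = t2.auth_id AND t1.bucket = t2.bucket. A NULL in a compared column never satisfies the condition.
- auth_id=NULL, bucket=OC: no t2 row matches, row kept with t2 columns NULL.
- auth_id=6, bucket=JV: no t2 row matches, row kept with t2 columns NULL.
- auth_id=8, bucket=JV: 1 matching t2 row(s), so 1 row(s) emitted.
- auth_id=6, bucket=BQ: no t2 row matches, row kept with t2 columns NULL.
- auth_id=8, bucket=JV: 1 matching t2 row(s), so 1 row(s) emitted.
- auth_id=4, bucket=BQ: 1 matching t2 row(s), so 1 row(s) emitted.
- auth_id=8, bucket=KW: no t2 row matches, row kept with t2 columns NULL.
- auth_id=4, bucket=JV: no t2 row matches, row kept with t2 columns NULL.
After projecting and ordering:
t2.title | t2.bucket | t2.year | t1.bucket
NULL | BQ | 2022 | BQ
NULL | JV | 2017 | JV
NULL | JV | 2017 | JV
NULL | NULL | NULL | BQ
NULL | NULL | NULL | JV
NULL | NULL | NULL | JV
NULL | NULL | NULL | KW
NULL | NULL | NULL | OC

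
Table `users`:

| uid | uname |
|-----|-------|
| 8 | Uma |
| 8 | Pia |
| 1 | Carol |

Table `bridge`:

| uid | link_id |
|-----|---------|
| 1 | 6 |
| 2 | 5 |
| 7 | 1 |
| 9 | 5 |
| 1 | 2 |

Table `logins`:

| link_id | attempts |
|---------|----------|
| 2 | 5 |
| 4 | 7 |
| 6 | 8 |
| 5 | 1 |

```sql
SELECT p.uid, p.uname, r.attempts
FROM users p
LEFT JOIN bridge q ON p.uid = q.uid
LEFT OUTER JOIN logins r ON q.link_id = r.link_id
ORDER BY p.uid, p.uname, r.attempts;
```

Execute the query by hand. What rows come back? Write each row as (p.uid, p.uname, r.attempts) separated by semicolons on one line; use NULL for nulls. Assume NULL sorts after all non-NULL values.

(1, Carol, 5); (1, Carol, 8); (8, Pia, NULL); (8, Uma, NULL)

Step 1 — p LEFT JOIN q on uid → 4 row(s).
Then LEFT JOIN `logins r` on link_id: each of those 4 rows is kept; rows whose q.link_id has no match in r get NULL for r's columns.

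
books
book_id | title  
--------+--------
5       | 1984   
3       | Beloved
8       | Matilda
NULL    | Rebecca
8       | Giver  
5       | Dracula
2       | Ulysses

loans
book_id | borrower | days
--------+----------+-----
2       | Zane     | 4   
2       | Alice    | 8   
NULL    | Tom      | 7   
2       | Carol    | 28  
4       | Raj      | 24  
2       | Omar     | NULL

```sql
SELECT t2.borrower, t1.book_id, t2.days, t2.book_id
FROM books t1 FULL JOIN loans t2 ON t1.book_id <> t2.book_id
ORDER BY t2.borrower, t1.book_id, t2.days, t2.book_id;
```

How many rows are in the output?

FULL OUTER JOIN keeps every row from both sides; unmatched rows get NULL for the other side's columns.
Matching on t1.book_id <> t2.book_id. A NULL in a compared column never satisfies the condition.
Matched pairs: 26; unmatched t1 rows kept: 1; unmatched t2 rows kept: 1.
Total: 26 matched + 2 padded = 28 rows.

28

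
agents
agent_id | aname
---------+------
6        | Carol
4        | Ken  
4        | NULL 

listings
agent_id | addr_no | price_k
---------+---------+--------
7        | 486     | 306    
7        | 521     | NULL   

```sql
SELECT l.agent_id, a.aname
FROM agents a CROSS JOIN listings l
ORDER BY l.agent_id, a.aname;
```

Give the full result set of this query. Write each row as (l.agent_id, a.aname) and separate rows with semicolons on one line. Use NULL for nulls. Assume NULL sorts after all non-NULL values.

CROSS JOIN pairs every row of `agents` with every row of `listings`: 3 × 2 = 6 rows.
After projecting and ordering:
l.agent_id | a.aname
7 | Carol
7 | Carol
7 | Ken
7 | Ken
7 | NULL
7 | NULL

(7, Carol); (7, Carol); (7, Ken); (7, Ken); (7, NULL); (7, NULL)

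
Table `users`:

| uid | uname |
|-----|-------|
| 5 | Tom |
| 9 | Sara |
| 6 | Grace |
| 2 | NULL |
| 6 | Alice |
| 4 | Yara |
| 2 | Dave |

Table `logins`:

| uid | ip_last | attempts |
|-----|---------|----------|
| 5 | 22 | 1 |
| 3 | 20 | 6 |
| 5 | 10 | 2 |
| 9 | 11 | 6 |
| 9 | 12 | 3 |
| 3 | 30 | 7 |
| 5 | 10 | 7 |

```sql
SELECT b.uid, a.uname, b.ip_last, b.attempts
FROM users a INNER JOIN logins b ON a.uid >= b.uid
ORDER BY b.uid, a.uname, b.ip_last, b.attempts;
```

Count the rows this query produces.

24

INNER JOIN keeps only pairs where the ON condition holds.
Matching on a.uid >= b.uid.
- uid=5: 5 matching b row(s), so 5 row(s) emitted.
- uid=9: 7 matching b row(s), so 7 row(s) emitted.
- uid=6: 5 matching b row(s), so 5 row(s) emitted.
- uid=2: no matching b row, dropped.
- uid=6: 5 matching b row(s), so 5 row(s) emitted.
- uid=4: 2 matching b row(s), so 2 row(s) emitted.
- uid=2: no matching b row, dropped.
Total: 24 rows.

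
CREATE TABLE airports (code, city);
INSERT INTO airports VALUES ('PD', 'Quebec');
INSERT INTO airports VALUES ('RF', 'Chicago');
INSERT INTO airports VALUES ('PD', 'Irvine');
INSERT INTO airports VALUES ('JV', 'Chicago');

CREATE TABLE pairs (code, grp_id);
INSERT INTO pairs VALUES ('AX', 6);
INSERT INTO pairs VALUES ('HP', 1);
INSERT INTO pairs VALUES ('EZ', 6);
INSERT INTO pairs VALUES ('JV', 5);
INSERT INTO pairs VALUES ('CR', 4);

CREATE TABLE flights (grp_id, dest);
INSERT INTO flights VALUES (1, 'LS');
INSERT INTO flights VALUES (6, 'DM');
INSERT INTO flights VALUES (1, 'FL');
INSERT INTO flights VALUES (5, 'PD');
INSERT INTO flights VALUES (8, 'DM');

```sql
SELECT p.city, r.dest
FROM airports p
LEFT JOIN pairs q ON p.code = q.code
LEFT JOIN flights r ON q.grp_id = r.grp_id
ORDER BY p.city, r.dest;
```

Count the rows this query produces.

Joins associate left-to-right: airports LEFT JOIN pairs on code gives 4 intermediate row(s).
Then LEFT JOIN `flights r` on grp_id: each of those 4 rows is kept; rows whose q.grp_id has no match in r get NULL for r's columns.
Result: 4 row(s).

4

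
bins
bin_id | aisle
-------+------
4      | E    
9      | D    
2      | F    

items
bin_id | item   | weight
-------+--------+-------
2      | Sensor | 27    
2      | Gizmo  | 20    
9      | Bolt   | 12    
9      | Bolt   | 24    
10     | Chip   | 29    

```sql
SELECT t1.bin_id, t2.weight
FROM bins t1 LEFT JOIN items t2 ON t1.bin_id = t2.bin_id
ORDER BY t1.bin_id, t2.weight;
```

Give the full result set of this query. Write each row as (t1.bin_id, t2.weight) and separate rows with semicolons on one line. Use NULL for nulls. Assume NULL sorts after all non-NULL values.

(2, 20); (2, 27); (4, NULL); (9, 12); (9, 24)

LEFT JOIN keeps every row from `bins`; unmatched rows get NULL for `items`'s columns.
Matching on t1.bin_id = t2.bin_id.
- t1[0] bin_id=4 → no match; kept with NULLs on the t2 side.
- t1[1] bin_id=9 → 2 match(es) in t2 → 2 row(s).
- t1[2] bin_id=2 → 2 match(es) in t2 → 2 row(s).
After projecting and ordering:
t1.bin_id | t2.weight
2 | 20
2 | 27
4 | NULL
9 | 12
9 | 24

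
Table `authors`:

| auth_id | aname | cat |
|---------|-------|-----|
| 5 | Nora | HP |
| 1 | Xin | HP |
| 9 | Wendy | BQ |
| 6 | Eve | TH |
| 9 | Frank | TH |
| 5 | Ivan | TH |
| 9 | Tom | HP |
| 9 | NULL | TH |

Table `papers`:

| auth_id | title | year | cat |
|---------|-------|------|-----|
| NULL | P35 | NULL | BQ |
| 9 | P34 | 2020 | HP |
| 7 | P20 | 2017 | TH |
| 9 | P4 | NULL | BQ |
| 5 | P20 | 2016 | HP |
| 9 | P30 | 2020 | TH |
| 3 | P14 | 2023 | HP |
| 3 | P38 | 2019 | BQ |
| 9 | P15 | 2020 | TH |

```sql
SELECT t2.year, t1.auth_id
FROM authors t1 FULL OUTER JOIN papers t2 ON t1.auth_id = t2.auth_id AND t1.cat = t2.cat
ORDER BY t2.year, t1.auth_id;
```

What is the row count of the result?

14

FULL OUTER JOIN keeps every row from both sides; unmatched rows get NULL for the other side's columns.
Matching on t1.auth_id = t2.auth_id AND t1.cat = t2.cat. A NULL in a compared column never satisfies the condition.
- t1[0] auth_id=5, cat=HP → 1 match(es) in t2 → 1 row(s).
- t1[1] auth_id=1, cat=HP → no match; kept with NULLs on the t2 side.
- t1[2] auth_id=9, cat=BQ → 1 match(es) in t2 → 1 row(s).
- t1[3] auth_id=6, cat=TH → no match; kept with NULLs on the t2 side.
- t1[4] auth_id=9, cat=TH → 2 match(es) in t2 → 2 row(s).
- t1[5] auth_id=5, cat=TH → no match; kept with NULLs on the t2 side.
- t1[6] auth_id=9, cat=HP → 1 match(es) in t2 → 1 row(s).
- t1[7] auth_id=9, cat=TH → 2 match(es) in t2 → 2 row(s).
- 4 row(s) from t2 found no t1 partner → padded with NULL.
Total: 7 matched + 7 padded = 14 rows.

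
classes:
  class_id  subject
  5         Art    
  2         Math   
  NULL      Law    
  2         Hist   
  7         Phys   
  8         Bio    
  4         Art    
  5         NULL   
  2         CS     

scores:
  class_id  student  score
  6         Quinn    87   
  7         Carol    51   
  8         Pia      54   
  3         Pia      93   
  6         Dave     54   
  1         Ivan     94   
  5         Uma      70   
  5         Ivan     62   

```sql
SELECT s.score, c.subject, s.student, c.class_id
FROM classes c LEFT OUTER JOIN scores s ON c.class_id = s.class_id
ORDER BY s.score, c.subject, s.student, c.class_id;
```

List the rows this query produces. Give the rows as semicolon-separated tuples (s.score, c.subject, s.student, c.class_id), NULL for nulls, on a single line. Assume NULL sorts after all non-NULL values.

LEFT JOIN keeps every row from `classes`; unmatched rows get NULL for `scores`'s columns.
Matching on c.class_id = s.class_id. A NULL in a compared column never satisfies the condition.
Matched pairs: 6; unmatched c rows kept: 5.

(51, Phys, Carol, 7); (54, Bio, Pia, 8); (62, Art, Ivan, 5); (62, NULL, Ivan, 5); (70, Art, Uma, 5); (70, NULL, Uma, 5); (NULL, Art, NULL, 4); (NULL, CS, NULL, 2); (NULL, Hist, NULL, 2); (NULL, Law, NULL, NULL); (NULL, Math, NULL, 2)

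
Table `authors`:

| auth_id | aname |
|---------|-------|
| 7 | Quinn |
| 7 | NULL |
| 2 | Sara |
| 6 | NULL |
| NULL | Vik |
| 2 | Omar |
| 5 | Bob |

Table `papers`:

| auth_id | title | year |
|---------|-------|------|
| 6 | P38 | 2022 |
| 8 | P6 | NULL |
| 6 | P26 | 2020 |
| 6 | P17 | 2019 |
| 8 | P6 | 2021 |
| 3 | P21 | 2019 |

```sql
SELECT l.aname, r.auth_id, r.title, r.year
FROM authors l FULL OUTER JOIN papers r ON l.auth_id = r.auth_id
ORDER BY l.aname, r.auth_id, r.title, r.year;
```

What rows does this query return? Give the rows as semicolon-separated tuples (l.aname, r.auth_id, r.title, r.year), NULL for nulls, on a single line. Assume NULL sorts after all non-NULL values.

(Bob, NULL, NULL, NULL); (Omar, NULL, NULL, NULL); (Quinn, NULL, NULL, NULL); (Sara, NULL, NULL, NULL); (Vik, NULL, NULL, NULL); (NULL, 3, P21, 2019); (NULL, 6, P17, 2019); (NULL, 6, P26, 2020); (NULL, 6, P38, 2022); (NULL, 8, P6, 2021); (NULL, 8, P6, NULL); (NULL, NULL, NULL, NULL)

FULL OUTER JOIN keeps every row from both sides; unmatched rows get NULL for the other side's columns.
Matching on l.auth_id = r.auth_id. A NULL in a compared column never satisfies the condition.
Matched pairs: 3; unmatched l rows kept: 6; unmatched r rows kept: 3.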